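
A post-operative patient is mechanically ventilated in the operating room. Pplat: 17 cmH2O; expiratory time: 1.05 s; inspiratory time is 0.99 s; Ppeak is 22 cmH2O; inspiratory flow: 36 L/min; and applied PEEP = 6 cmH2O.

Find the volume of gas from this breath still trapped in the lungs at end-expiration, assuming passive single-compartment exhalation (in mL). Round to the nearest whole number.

58

Flow: 36 L/min ÷ 60 = 0.6 L/s.
Vt = flow × Ti = 0.6 L/s × 0.99 s × 1000 mL/L = 594.0 mL.
R = (PIP − Pplat)/V̇ = (22 − 17) / 0.6 = 5.0/0.6 = 8.333 cmH2O·s/L.
C = Vt/(Pplat − PEEP) = 594.0 / (17 − 6) = 594.0/11.0 = 54.0 mL/cmH2O.
τ = R × C = 8.333 × 0.054 L/cmH2O = 0.45 s.
Fraction remaining = e^(−Te/τ) = e^(−1.05/0.45) = 0.09697.
Trapped volume = 594.0 × 0.09697 = 57.6 mL.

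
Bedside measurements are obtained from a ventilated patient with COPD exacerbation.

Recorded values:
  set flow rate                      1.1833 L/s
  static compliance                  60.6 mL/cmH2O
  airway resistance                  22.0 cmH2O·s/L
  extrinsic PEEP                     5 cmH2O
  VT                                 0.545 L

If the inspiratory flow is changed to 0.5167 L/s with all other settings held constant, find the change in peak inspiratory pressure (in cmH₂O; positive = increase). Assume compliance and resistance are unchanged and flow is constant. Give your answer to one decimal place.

PIP = Vt/C + R·V̇ + PEEP (constant-flow equation of motion).
Only the resistive term changes: ΔPIP = R × ΔV̇ = 22.0 × (0.5167 − 1.1833) = 22.0 × -0.6666 = -14.665 cmH2O.

-14.7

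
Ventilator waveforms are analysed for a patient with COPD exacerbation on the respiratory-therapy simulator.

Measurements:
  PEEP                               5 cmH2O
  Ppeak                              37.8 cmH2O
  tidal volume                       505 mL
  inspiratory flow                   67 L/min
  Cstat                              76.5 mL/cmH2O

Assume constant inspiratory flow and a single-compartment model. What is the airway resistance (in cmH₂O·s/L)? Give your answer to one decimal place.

23.5

Flow: 67 L/min ÷ 60 = 1.1167 L/s.
Equation of motion (constant flow): PIP = Vt/C + R·V̇ + PEEP.
R·V̇ = PIP − Vt/C − PEEP = 37.8 − 505/76.5 − 5 = 37.8 − 6.601 − 5 = 26.199 cmH2O.
R = 26.199 / 1.1167 = 23.461 cmH2O·s/L.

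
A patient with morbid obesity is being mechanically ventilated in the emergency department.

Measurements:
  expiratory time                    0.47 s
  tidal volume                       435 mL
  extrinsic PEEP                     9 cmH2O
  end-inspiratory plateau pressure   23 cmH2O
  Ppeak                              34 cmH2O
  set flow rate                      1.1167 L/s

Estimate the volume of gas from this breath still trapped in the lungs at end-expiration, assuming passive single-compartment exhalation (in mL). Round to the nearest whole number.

94

R = (PIP − Pplat)/V̇ = (34 − 23) / 1.1167 = 11.0/1.1167 = 9.85 cmH2O·s/L.
C = Vt/(Pplat − PEEP) = 435.0 / (23 − 9) = 435.0/14.0 = 31.071 mL/cmH2O.
τ = R × C = 9.85 × 0.03107 L/cmH2O = 0.306 s.
Fraction remaining = e^(−Te/τ) = e^(−0.47/0.306) = 0.2153.
Trapped volume = 435.0 × 0.2153 = 93.656 mL.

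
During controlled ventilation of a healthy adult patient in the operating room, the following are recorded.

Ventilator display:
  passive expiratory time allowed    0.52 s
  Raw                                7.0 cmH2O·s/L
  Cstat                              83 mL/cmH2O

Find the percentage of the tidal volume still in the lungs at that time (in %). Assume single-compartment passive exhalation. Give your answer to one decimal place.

τ = R × C = 7.0 × 83 mL/cmH2O = 7.0 × 0.083 L/cmH2O = 0.581 s.
Passive exhalation: V(t)/V₀ = e^(−t/τ) = e^(−0.52/0.581) = 0.4086.
Fraction remaining = 0.4086 → 40.86%.

40.9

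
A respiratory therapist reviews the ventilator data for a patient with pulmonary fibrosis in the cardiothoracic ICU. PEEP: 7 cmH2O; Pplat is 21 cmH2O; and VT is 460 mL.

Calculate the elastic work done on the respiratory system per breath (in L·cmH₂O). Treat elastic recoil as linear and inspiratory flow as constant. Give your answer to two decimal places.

Elastic work ≈ ½ × (Pplat − PEEP) × Vt = 0.5 × (21 − 7) × 0.460 L = 0.5 × 14.0 × 0.460 = 3.22 L·cmH2O.

3.22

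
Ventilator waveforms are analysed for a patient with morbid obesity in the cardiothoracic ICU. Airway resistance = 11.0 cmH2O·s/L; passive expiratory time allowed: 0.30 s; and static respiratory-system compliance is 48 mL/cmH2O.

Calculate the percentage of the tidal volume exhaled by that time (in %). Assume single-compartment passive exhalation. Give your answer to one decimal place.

τ = R × C = 11.0 × 48 mL/cmH2O = 11.0 × 0.048 L/cmH2O = 0.528 s.
Passive exhalation: V(t)/V₀ = e^(−t/τ) = e^(−0.30/0.528) = 0.5666.
Fraction exhaled = 1 − 0.5666 = 0.4334 → 43.34%.

43.3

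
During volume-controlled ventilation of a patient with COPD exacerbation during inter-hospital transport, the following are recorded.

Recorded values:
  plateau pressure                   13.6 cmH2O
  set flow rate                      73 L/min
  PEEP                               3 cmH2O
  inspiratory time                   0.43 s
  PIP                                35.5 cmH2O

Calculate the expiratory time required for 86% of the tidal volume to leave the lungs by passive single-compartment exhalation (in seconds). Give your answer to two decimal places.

Flow: 73 L/min ÷ 60 = 1.2167 L/s.
Vt = flow × Ti = 1.2167 L/s × 0.43 s × 1000 mL/L = 523.18 mL.
R = (PIP − Pplat)/V̇ = (35.5 − 13.6) / 1.2167 = 21.9/1.2167 = 18.0 cmH2O·s/L.
C = Vt/(Pplat − PEEP) = 523.18 / (13.6 − 3) = 523.18/10.6 = 49.357 mL/cmH2O.
τ = R × C = 18.0 × 0.04936 L/cmH2O = 0.8885 s.
t = −τ·ln(1 − 0.86) = −0.8885·ln(0.14) = 1.747 s.

1.75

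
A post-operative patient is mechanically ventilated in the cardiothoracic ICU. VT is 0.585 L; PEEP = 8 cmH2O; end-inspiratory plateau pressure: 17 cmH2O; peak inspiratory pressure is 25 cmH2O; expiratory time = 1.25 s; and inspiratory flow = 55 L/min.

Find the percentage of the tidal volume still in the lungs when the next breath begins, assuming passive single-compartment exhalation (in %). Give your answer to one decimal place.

11.0

Flow: 55 L/min ÷ 60 = 0.9167 L/s.
R = (PIP − Pplat)/V̇ = (25 − 17) / 0.9167 = 8.0/0.9167 = 8.727 cmH2O·s/L.
C = Vt/(Pplat − PEEP) = 585.0 / (17 − 8) = 585.0/9.0 = 65.0 mL/cmH2O.
τ = R × C = 8.727 × 0.065 L/cmH2O = 0.5673 s.
Fraction remaining at end-expiration = e^(−Te/τ) = e^(−1.25/0.5673) = 0.1104 → 11.04%.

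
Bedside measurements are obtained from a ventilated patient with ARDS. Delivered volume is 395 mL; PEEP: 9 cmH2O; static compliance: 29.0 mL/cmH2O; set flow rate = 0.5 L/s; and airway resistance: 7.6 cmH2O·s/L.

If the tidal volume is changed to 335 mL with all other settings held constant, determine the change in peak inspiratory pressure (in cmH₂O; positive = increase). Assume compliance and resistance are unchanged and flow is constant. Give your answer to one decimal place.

PIP = Vt/C + R·V̇ + PEEP (constant-flow equation of motion).
Only the elastic term changes: ΔPIP = ΔVt / C = (335 − 395) / 29.0 = -2.069 cmH2O.

-2.1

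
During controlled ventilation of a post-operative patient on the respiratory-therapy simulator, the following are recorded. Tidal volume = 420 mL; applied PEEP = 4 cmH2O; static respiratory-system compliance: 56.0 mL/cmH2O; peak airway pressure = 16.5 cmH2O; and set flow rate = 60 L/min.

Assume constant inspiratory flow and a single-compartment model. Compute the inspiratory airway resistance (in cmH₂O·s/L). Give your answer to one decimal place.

Flow: 60 L/min ÷ 60 = 1 L/s.
Equation of motion (constant flow): PIP = Vt/C + R·V̇ + PEEP.
R·V̇ = PIP − Vt/C − PEEP = 16.5 − 420/56.0 − 4 = 16.5 − 7.5 − 4 = 5.0 cmH2O.
R = 5.0 / 1 = 5.0 cmH2O·s/L.

5.0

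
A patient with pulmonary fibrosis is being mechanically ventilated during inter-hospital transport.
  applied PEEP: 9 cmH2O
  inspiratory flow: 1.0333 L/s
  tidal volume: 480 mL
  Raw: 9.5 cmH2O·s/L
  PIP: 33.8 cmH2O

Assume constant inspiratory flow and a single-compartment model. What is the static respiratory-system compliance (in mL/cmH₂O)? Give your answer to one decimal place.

32.0

Equation of motion (constant flow): PIP = Vt/C + R·V̇ + PEEP.
Vt/C = PIP − R·V̇ − PEEP = 33.8 − 9.5×1.0333 − 9 = 33.8 − 9.816 − 9 = 14.984 cmH2O.
C = Vt / 14.984 = 480 / 14.984 = 32.034 mL/cmH2O.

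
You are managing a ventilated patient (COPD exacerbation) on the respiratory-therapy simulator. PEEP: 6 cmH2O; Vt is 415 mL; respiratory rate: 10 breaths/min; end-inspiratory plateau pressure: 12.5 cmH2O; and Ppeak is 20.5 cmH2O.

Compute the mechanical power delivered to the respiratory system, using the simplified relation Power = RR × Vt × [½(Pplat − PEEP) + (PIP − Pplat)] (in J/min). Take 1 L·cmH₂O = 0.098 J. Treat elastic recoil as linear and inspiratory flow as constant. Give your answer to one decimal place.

Per-breath work = Vt × [½(Pplat−PEEP) + (PIP−Pplat)] = 0.415 × [0.5×6.5 + 8.0] = 0.415 × 11.25 = 4.669 L·cmH2O.
Power = 10 × 4.669 = 46.69 L·cmH2O/min.
× 0.098 J/(L·cmH2O) → 4.576 J/min.

4.6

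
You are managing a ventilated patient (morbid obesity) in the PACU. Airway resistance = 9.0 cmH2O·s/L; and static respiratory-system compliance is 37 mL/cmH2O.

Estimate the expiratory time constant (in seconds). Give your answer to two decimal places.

0.33

τ = R × C = 9.0 × 37 mL/cmH2O = 9.0 × 0.037 L/cmH2O = 0.333 s.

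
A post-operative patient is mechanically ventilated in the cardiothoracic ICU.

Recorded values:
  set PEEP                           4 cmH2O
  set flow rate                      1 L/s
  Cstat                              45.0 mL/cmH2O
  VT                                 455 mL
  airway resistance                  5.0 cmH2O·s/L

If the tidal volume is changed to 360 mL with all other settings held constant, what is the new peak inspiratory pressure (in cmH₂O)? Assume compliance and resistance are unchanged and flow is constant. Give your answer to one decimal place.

PIP = Vt/C + R·V̇ + PEEP (constant-flow equation of motion).
Only the elastic term changes: ΔPIP = ΔVt / C = (360 − 455) / 45.0 = -2.111 cmH2O.
Original PIP = 455/45.0 + 5.0×1 + 4 = 19.111 cmH2O; new PIP = 19.111 + (-2.111) = 17.0 cmH2O.

17.0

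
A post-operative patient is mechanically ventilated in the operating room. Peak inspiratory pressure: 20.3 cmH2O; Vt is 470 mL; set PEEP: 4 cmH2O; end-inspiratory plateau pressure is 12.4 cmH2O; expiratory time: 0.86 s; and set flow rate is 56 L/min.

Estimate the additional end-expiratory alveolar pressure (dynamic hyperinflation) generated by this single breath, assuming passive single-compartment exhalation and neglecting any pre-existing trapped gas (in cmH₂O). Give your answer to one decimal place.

1.4

Flow: 56 L/min ÷ 60 = 0.9333 L/s.
R = (PIP − Pplat)/V̇ = (20.3 − 12.4) / 0.9333 = 7.9/0.9333 = 8.465 cmH2O·s/L.
C = Vt/(Pplat − PEEP) = 470.0 / (12.4 − 4) = 470.0/8.4 = 55.952 mL/cmH2O.
τ = R × C = 8.465 × 0.05595 L/cmH2O = 0.4736 s.
Fraction remaining = e^(−Te/τ) = e^(−0.86/0.4736) = 0.1627; trapped volume = 470.0 × 0.1627 = 76.469 mL.
Additional alveolar pressure from trapping ≈ V_trapped / C = 76.469 / 55.952 = 1.367 cmH2O.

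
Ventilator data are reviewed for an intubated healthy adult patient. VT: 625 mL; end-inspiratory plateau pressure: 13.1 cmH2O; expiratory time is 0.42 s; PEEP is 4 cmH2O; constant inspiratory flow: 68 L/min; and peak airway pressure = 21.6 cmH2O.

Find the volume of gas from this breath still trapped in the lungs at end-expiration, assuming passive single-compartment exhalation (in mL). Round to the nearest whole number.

277

Flow: 68 L/min ÷ 60 = 1.1333 L/s.
R = (PIP − Pplat)/V̇ = (21.6 − 13.1) / 1.1333 = 8.5/1.1333 = 7.5 cmH2O·s/L.
C = Vt/(Pplat − PEEP) = 625.0 / (13.1 − 4) = 625.0/9.1 = 68.681 mL/cmH2O.
τ = R × C = 7.5 × 0.06868 L/cmH2O = 0.5151 s.
Fraction remaining = e^(−Te/τ) = e^(−0.42/0.5151) = 0.4425.
Trapped volume = 625.0 × 0.4425 = 276.56 mL.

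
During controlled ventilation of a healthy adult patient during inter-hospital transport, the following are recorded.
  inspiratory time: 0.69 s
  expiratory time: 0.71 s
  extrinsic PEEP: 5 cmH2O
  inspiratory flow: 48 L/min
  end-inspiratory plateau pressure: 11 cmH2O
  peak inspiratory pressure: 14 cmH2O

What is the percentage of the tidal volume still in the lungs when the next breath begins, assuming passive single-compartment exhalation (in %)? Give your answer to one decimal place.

Flow: 48 L/min ÷ 60 = 0.8 L/s.
Vt = flow × Ti = 0.8 L/s × 0.69 s × 1000 mL/L = 552.0 mL.
R = (PIP − Pplat)/V̇ = (14 − 11) / 0.8 = 3.0/0.8 = 3.75 cmH2O·s/L.
C = Vt/(Pplat − PEEP) = 552.0 / (11 − 5) = 552.0/6.0 = 92.0 mL/cmH2O.
τ = R × C = 3.75 × 0.092 L/cmH2O = 0.345 s.
Fraction remaining at end-expiration = e^(−Te/τ) = e^(−0.71/0.345) = 0.1277 → 12.77%.

12.8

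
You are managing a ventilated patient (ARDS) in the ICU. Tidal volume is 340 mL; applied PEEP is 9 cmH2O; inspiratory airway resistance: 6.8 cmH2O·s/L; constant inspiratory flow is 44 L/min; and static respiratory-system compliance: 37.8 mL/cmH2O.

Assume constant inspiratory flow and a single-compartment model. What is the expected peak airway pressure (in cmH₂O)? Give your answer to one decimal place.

23.0

Flow: 44 L/min ÷ 60 = 0.7333 L/s.
Equation of motion (constant flow): PIP = Vt/C + R·V̇ + PEEP.
PIP = 340/37.8 + 6.8×0.7333 + 9 = 8.995 + 4.986 + 9 = 22.981 cmH2O.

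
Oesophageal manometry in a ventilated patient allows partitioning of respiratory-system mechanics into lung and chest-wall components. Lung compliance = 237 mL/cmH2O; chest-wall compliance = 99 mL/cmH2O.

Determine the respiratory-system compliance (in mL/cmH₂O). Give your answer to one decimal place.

69.8

Lung and chest wall are elastances in series: 1/Crs = 1/CL + 1/Ccw.
1/Crs = 1/237 + 1/99 = 0.01432.
Crs = 69.832 mL/cmH2O.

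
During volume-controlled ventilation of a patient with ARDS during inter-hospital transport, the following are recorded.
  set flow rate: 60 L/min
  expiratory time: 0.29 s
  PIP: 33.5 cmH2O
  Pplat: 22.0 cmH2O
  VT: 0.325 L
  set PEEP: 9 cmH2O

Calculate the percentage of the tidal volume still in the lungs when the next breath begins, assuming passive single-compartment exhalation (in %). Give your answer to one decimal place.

36.5

Flow: 60 L/min ÷ 60 = 1 L/s.
R = (PIP − Pplat)/V̇ = (33.5 − 22.0) / 1 = 11.5/1 = 11.5 cmH2O·s/L.
C = Vt/(Pplat − PEEP) = 325.0 / (22.0 − 9) = 325.0/13.0 = 25.0 mL/cmH2O.
τ = R × C = 11.5 × 0.025 L/cmH2O = 0.2875 s.
Fraction remaining at end-expiration = e^(−Te/τ) = e^(−0.29/0.2875) = 0.3647 → 36.47%.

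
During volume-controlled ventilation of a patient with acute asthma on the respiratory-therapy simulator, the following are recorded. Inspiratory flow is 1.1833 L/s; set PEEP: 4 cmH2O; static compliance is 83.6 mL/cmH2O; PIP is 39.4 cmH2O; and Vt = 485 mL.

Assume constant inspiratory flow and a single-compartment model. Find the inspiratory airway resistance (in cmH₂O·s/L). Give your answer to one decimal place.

25.0

Equation of motion (constant flow): PIP = Vt/C + R·V̇ + PEEP.
R·V̇ = PIP − Vt/C − PEEP = 39.4 − 485/83.6 − 4 = 39.4 − 5.801 − 4 = 29.599 cmH2O.
R = 29.599 / 1.1833 = 25.014 cmH2O·s/L.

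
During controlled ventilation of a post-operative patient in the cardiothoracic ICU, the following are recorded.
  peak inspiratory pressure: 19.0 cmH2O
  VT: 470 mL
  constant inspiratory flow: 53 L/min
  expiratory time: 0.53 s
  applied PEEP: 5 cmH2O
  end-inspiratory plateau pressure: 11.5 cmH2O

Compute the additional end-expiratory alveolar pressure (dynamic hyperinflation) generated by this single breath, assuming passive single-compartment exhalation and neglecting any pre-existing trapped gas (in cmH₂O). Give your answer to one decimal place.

2.7

Flow: 53 L/min ÷ 60 = 0.8833 L/s.
R = (PIP − Pplat)/V̇ = (19.0 − 11.5) / 0.8833 = 7.5/0.8833 = 8.491 cmH2O·s/L.
C = Vt/(Pplat − PEEP) = 470.0 / (11.5 − 5) = 470.0/6.5 = 72.308 mL/cmH2O.
τ = R × C = 8.491 × 0.07231 L/cmH2O = 0.614 s.
Fraction remaining = e^(−Te/τ) = e^(−0.53/0.614) = 0.4218; trapped volume = 470.0 × 0.4218 = 198.25 mL.
Additional alveolar pressure from trapping ≈ V_trapped / C = 198.25 / 72.308 = 2.742 cmH2O.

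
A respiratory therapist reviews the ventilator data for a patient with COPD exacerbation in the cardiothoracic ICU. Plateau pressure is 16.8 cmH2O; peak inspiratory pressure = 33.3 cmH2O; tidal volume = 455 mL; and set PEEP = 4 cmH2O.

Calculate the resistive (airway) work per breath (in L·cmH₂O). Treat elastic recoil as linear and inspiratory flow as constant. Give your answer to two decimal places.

With constant inspiratory flow the resistive pressure is constant at PIP − Pplat = 33.3 − 16.8 = 16.5 cmH2O, so resistive work = 16.5 × 0.455 = 7.508 L·cmH2O.

7.51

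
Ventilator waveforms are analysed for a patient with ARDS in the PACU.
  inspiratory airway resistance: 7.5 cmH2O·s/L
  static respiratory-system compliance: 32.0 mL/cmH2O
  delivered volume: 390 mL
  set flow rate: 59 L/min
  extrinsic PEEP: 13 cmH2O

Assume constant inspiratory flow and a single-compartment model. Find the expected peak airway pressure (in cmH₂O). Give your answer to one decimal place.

32.6

Flow: 59 L/min ÷ 60 = 0.9833 L/s.
Equation of motion (constant flow): PIP = Vt/C + R·V̇ + PEEP.
PIP = 390/32.0 + 7.5×0.9833 + 13 = 12.188 + 7.375 + 13 = 32.563 cmH2O.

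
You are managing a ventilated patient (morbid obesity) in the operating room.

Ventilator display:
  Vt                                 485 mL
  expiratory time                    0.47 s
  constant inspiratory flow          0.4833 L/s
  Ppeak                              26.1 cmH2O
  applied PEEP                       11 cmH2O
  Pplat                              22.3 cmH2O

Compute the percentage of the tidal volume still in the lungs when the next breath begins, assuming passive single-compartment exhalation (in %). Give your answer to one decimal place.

24.8

R = (PIP − Pplat)/V̇ = (26.1 − 22.3) / 0.4833 = 3.8/0.4833 = 7.863 cmH2O·s/L.
C = Vt/(Pplat − PEEP) = 485.0 / (22.3 − 11) = 485.0/11.3 = 42.92 mL/cmH2O.
τ = R × C = 7.863 × 0.04292 L/cmH2O = 0.3375 s.
Fraction remaining at end-expiration = e^(−Te/τ) = e^(−0.47/0.3375) = 0.2484 → 24.84%.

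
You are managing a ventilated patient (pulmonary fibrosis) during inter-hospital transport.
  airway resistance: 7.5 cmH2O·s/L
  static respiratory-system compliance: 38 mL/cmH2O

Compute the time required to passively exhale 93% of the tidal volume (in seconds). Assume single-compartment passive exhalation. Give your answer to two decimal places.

0.76

τ = R × C = 7.5 × 38 mL/cmH2O = 7.5 × 0.038 L/cmH2O = 0.285 s.
Exhaled fraction f = 1 − e^(−t/τ) → t = −τ·ln(1 − f) = −0.285·ln(0.07) = 0.7579 s.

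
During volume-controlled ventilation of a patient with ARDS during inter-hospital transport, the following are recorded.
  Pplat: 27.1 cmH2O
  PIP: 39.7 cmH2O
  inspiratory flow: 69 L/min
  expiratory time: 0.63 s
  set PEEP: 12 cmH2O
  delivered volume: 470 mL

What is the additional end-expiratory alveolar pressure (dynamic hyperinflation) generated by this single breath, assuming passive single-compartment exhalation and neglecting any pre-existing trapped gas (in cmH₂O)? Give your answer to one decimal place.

Flow: 69 L/min ÷ 60 = 1.15 L/s.
R = (PIP − Pplat)/V̇ = (39.7 − 27.1) / 1.15 = 12.6/1.15 = 10.957 cmH2O·s/L.
C = Vt/(Pplat − PEEP) = 470.0 / (27.1 − 12) = 470.0/15.1 = 31.126 mL/cmH2O.
τ = R × C = 10.957 × 0.03113 L/cmH2O = 0.3411 s.
Fraction remaining = e^(−Te/τ) = e^(−0.63/0.3411) = 0.1577; trapped volume = 470.0 × 0.1577 = 74.119 mL.
Additional alveolar pressure from trapping ≈ V_trapped / C = 74.119 / 31.126 = 2.381 cmH2O.

2.4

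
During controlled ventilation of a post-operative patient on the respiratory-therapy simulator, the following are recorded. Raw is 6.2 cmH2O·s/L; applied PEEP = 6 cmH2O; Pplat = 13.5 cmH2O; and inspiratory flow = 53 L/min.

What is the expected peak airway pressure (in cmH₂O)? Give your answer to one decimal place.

Flow: 53 L/min ÷ 60 = 0.8833 L/s.
PIP = Pplat + Raw × flow = 13.5 + 6.2 × 0.8833 = 13.5 + 5.476 = 18.976 cmH2O.

19.0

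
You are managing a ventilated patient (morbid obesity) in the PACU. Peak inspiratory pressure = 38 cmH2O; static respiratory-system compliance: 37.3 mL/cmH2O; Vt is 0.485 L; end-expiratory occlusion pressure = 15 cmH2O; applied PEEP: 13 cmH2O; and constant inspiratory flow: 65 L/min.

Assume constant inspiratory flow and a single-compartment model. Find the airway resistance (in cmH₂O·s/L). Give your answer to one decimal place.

9.2

Flow: 65 L/min ÷ 60 = 1.0833 L/s.
Total PEEP = 15 cmH2O (set 13 + intrinsic 2); this is the baseline alveolar pressure.
Equation of motion (constant flow): PIP = Vt/C + R·V̇ + PEEP.
R·V̇ = PIP − Vt/C − PEEP = 38 − 485/37.3 − 15 = 38 − 13.003 − 15 = 9.997 cmH2O.
R = 9.997 / 1.0833 = 9.228 cmH2O·s/L.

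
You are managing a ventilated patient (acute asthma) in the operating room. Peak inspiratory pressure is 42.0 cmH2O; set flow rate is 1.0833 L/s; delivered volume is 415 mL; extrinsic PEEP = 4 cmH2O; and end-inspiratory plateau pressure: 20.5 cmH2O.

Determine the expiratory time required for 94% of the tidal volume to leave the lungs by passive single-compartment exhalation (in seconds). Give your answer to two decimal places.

1.40

R = (PIP − Pplat)/V̇ = (42.0 − 20.5) / 1.0833 = 21.5/1.0833 = 19.847 cmH2O·s/L.
C = Vt/(Pplat − PEEP) = 415.0 / (20.5 − 4) = 415.0/16.5 = 25.152 mL/cmH2O.
τ = R × C = 19.847 × 0.02515 L/cmH2O = 0.4992 s.
t = −τ·ln(1 − 0.94) = −0.4992·ln(0.06) = 1.404 s.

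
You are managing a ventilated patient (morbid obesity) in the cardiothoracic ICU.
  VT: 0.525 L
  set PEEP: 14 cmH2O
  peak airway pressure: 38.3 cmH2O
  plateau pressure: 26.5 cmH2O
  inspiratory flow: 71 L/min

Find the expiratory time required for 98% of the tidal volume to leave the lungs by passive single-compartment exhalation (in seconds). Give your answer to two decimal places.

1.64

Flow: 71 L/min ÷ 60 = 1.1833 L/s.
R = (PIP − Pplat)/V̇ = (38.3 − 26.5) / 1.1833 = 11.8/1.1833 = 9.972 cmH2O·s/L.
C = Vt/(Pplat − PEEP) = 525.0 / (26.5 − 14) = 525.0/12.5 = 42.0 mL/cmH2O.
τ = R × C = 9.972 × 0.042 L/cmH2O = 0.4188 s.
t = −τ·ln(1 − 0.98) = −0.4188·ln(0.02) = 1.638 s.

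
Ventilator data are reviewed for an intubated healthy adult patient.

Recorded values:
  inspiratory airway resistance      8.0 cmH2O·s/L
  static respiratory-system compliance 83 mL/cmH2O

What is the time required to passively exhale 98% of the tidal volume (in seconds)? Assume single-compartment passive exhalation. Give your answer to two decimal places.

τ = R × C = 8.0 × 83 mL/cmH2O = 8.0 × 0.083 L/cmH2O = 0.664 s.
Exhaled fraction f = 1 − e^(−t/τ) → t = −τ·ln(1 − f) = −0.664·ln(0.02) = 2.598 s.

2.60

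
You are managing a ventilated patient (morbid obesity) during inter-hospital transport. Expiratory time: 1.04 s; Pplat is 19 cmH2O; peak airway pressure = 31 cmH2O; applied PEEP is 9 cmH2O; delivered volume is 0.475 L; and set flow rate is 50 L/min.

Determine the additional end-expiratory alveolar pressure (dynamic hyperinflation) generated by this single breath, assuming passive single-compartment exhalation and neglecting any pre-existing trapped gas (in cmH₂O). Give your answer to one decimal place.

2.2

Flow: 50 L/min ÷ 60 = 0.8333 L/s.
R = (PIP − Pplat)/V̇ = (31 − 19) / 0.8333 = 12.0/0.8333 = 14.401 cmH2O·s/L.
C = Vt/(Pplat − PEEP) = 475.0 / (19 − 9) = 475.0/10.0 = 47.5 mL/cmH2O.
τ = R × C = 14.401 × 0.0475 L/cmH2O = 0.684 s.
Fraction remaining = e^(−Te/τ) = e^(−1.04/0.684) = 0.2186; trapped volume = 475.0 × 0.2186 = 103.84 mL.
Additional alveolar pressure from trapping ≈ V_trapped / C = 103.84 / 47.5 = 2.186 cmH2O.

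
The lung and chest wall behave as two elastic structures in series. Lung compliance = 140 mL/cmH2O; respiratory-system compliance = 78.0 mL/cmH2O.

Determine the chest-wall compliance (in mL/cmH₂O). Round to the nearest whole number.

1/Ccw = 1/Crs − 1/CL.
1/Ccw = 1/78.0 − 1/140 = 0.005678.
Ccw = 176.12 mL/cmH2O.

176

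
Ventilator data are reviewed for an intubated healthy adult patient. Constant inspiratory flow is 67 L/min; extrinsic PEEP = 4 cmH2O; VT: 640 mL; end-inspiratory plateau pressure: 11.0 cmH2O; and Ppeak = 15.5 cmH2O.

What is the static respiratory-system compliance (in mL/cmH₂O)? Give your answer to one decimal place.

Cstat = Vt / (Pplat − PEEP) = 640 / (11.0 − 4) = 640 / 7.0 = 91.429 mL/cmH2O.

91.4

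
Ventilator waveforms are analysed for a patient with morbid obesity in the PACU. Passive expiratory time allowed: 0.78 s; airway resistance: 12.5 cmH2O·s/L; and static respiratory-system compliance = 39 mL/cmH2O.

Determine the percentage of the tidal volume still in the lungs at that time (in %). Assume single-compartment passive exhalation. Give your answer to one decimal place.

20.2

τ = R × C = 12.5 × 39 mL/cmH2O = 12.5 × 0.039 L/cmH2O = 0.4875 s.
Passive exhalation: V(t)/V₀ = e^(−t/τ) = e^(−0.78/0.4875) = 0.2019.
Fraction remaining = 0.2019 → 20.19%.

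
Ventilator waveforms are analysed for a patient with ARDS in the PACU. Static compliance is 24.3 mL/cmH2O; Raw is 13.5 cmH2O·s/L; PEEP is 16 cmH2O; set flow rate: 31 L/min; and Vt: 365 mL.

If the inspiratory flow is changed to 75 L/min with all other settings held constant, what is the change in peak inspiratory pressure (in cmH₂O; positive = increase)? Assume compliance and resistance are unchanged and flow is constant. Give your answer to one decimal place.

9.9

Flow: 31 L/min ÷ 60 = 0.5167 L/s.
New flow: 75 L/min ÷ 60 = 1.25 L/s.
PIP = Vt/C + R·V̇ + PEEP (constant-flow equation of motion).
Only the resistive term changes: ΔPIP = R × ΔV̇ = 13.5 × (1.25 − 0.5167) = 13.5 × 0.7333 = 9.9 cmH2O.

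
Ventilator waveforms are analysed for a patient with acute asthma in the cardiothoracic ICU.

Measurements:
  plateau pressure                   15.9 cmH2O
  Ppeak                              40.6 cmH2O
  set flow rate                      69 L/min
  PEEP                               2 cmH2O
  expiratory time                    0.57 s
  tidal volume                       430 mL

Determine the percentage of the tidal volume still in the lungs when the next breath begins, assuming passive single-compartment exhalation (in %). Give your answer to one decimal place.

42.4

Flow: 69 L/min ÷ 60 = 1.15 L/s.
R = (PIP − Pplat)/V̇ = (40.6 − 15.9) / 1.15 = 24.7/1.15 = 21.478 cmH2O·s/L.
C = Vt/(Pplat − PEEP) = 430.0 / (15.9 − 2) = 430.0/13.9 = 30.935 mL/cmH2O.
τ = R × C = 21.478 × 0.03094 L/cmH2O = 0.6645 s.
Fraction remaining at end-expiration = e^(−Te/τ) = e^(−0.57/0.6645) = 0.4241 → 42.41%.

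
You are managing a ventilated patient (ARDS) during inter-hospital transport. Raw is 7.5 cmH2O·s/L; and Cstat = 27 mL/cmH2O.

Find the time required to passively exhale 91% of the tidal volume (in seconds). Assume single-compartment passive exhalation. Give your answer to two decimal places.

0.49

τ = R × C = 7.5 × 27 mL/cmH2O = 7.5 × 0.027 L/cmH2O = 0.2025 s.
Exhaled fraction f = 1 − e^(−t/τ) → t = −τ·ln(1 − f) = −0.2025·ln(0.09) = 0.4876 s.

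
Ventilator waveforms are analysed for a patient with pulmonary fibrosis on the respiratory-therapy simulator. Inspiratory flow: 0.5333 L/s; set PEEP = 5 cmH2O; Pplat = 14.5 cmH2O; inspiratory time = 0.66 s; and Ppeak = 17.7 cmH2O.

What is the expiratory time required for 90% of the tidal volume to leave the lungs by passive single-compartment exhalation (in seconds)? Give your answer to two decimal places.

Vt = flow × Ti = 0.5333 L/s × 0.66 s × 1000 mL/L = 351.98 mL.
R = (PIP − Pplat)/V̇ = (17.7 − 14.5) / 0.5333 = 3.2/0.5333 = 6.0 cmH2O·s/L.
C = Vt/(Pplat − PEEP) = 351.98 / (14.5 − 5) = 351.98/9.5 = 37.051 mL/cmH2O.
τ = R × C = 6.0 × 0.03705 L/cmH2O = 0.2223 s.
t = −τ·ln(1 − 0.90) = −0.2223·ln(0.1) = 0.5119 s.

0.51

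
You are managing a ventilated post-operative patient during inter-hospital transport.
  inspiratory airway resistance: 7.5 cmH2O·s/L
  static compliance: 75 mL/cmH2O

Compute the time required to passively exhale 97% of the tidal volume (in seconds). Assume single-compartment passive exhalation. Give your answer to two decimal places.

1.97

τ = R × C = 7.5 × 75 mL/cmH2O = 7.5 × 0.075 L/cmH2O = 0.5625 s.
Exhaled fraction f = 1 − e^(−t/τ) → t = −τ·ln(1 − f) = −0.5625·ln(0.03) = 1.972 s.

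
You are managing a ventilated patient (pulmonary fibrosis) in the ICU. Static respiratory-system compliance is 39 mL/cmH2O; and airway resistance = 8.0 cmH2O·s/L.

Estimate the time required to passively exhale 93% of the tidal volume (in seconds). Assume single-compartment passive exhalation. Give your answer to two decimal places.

τ = R × C = 8.0 × 39 mL/cmH2O = 8.0 × 0.039 L/cmH2O = 0.312 s.
Exhaled fraction f = 1 − e^(−t/τ) → t = −τ·ln(1 − f) = −0.312·ln(0.07) = 0.8297 s.

0.83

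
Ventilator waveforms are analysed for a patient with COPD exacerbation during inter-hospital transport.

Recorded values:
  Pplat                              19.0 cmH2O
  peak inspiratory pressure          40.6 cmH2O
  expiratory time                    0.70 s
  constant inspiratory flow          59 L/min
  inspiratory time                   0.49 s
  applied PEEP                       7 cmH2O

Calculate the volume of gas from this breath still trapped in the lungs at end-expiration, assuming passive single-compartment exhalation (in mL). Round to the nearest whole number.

Flow: 59 L/min ÷ 60 = 0.9833 L/s.
Vt = flow × Ti = 0.9833 L/s × 0.49 s × 1000 mL/L = 481.82 mL.
R = (PIP − Pplat)/V̇ = (40.6 − 19.0) / 0.9833 = 21.6/0.9833 = 21.967 cmH2O·s/L.
C = Vt/(Pplat − PEEP) = 481.82 / (19.0 − 7) = 481.82/12.0 = 40.152 mL/cmH2O.
τ = R × C = 21.967 × 0.04015 L/cmH2O = 0.882 s.
Fraction remaining = e^(−Te/τ) = e^(−0.70/0.882) = 0.4522.
Trapped volume = 481.82 × 0.4522 = 217.88 mL.

218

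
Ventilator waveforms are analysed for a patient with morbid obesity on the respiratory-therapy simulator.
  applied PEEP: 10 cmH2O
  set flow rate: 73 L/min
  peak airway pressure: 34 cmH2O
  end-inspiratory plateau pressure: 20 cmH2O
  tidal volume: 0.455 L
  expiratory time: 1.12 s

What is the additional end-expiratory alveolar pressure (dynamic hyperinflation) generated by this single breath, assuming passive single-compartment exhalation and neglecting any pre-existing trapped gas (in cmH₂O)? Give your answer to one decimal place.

1.2

Flow: 73 L/min ÷ 60 = 1.2167 L/s.
R = (PIP − Pplat)/V̇ = (34 − 20) / 1.2167 = 14.0/1.2167 = 11.507 cmH2O·s/L.
C = Vt/(Pplat − PEEP) = 455.0 / (20 − 10) = 455.0/10.0 = 45.5 mL/cmH2O.
τ = R × C = 11.507 × 0.0455 L/cmH2O = 0.5236 s.
Fraction remaining = e^(−Te/τ) = e^(−1.12/0.5236) = 0.1178; trapped volume = 455.0 × 0.1178 = 53.599 mL.
Additional alveolar pressure from trapping ≈ V_trapped / C = 53.599 / 45.5 = 1.178 cmH2O.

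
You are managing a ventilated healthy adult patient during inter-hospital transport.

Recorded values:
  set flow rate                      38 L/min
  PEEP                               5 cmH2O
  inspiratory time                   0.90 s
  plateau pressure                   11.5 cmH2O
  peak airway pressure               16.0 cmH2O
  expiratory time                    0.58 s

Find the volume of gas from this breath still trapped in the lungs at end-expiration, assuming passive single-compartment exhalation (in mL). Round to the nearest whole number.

225

Flow: 38 L/min ÷ 60 = 0.6333 L/s.
Vt = flow × Ti = 0.6333 L/s × 0.90 s × 1000 mL/L = 569.97 mL.
R = (PIP − Pplat)/V̇ = (16.0 − 11.5) / 0.6333 = 4.5/0.6333 = 7.106 cmH2O·s/L.
C = Vt/(Pplat − PEEP) = 569.97 / (11.5 − 5) = 569.97/6.5 = 87.688 mL/cmH2O.
τ = R × C = 7.106 × 0.08769 L/cmH2O = 0.6231 s.
Fraction remaining = e^(−Te/τ) = e^(−0.58/0.6231) = 0.3942.
Trapped volume = 569.97 × 0.3942 = 224.68 mL.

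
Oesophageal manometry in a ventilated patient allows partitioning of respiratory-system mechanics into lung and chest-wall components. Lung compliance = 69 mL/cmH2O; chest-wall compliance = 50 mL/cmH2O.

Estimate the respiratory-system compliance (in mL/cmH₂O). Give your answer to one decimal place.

29.0

Lung and chest wall are elastances in series: 1/Crs = 1/CL + 1/Ccw.
1/Crs = 1/69 + 1/50 = 0.03449.
Crs = 28.994 mL/cmH2O.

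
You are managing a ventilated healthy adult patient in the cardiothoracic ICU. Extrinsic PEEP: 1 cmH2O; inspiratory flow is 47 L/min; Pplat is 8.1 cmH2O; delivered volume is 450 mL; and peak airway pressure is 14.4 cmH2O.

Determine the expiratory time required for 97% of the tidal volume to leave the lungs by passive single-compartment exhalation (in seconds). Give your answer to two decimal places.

Flow: 47 L/min ÷ 60 = 0.7833 L/s.
R = (PIP − Pplat)/V̇ = (14.4 − 8.1) / 0.7833 = 6.3/0.7833 = 8.043 cmH2O·s/L.
C = Vt/(Pplat − PEEP) = 450.0 / (8.1 − 1) = 450.0/7.1 = 63.38 mL/cmH2O.
τ = R × C = 8.043 × 0.06338 L/cmH2O = 0.5098 s.
t = −τ·ln(1 − 0.97) = −0.5098·ln(0.03) = 1.788 s.

1.79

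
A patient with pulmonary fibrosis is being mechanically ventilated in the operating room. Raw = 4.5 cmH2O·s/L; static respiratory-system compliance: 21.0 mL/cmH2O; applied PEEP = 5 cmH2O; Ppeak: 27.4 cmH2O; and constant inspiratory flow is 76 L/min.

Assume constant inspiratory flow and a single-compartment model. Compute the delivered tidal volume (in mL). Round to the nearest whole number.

Flow: 76 L/min ÷ 60 = 1.2667 L/s.
Equation of motion (constant flow): PIP = Vt/C + R·V̇ + PEEP.
Vt/C = PIP − R·V̇ − PEEP = 27.4 − 5.7 − 5 = 16.7 cmH2O.
Vt = C × 16.7 = 21.0 × 16.7 = 350.7 mL.

351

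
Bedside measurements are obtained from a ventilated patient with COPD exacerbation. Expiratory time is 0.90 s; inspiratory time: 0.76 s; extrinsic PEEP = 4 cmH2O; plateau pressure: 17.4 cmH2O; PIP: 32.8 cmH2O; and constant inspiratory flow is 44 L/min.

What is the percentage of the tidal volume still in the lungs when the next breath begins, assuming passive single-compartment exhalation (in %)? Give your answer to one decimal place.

Flow: 44 L/min ÷ 60 = 0.7333 L/s.
Vt = flow × Ti = 0.7333 L/s × 0.76 s × 1000 mL/L = 557.31 mL.
R = (PIP − Pplat)/V̇ = (32.8 − 17.4) / 0.7333 = 15.4/0.7333 = 21.001 cmH2O·s/L.
C = Vt/(Pplat − PEEP) = 557.31 / (17.4 − 4) = 557.31/13.4 = 41.59 mL/cmH2O.
τ = R × C = 21.001 × 0.04159 L/cmH2O = 0.8734 s.
Fraction remaining at end-expiration = e^(−Te/τ) = e^(−0.90/0.8734) = 0.3568 → 35.68%.

35.7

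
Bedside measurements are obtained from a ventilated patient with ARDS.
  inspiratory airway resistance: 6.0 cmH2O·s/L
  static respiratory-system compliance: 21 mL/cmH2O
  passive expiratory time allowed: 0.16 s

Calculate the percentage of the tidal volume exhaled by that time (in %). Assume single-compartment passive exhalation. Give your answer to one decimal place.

τ = R × C = 6.0 × 21 mL/cmH2O = 6.0 × 0.021 L/cmH2O = 0.126 s.
Passive exhalation: V(t)/V₀ = e^(−t/τ) = e^(−0.16/0.126) = 0.2809.
Fraction exhaled = 1 − 0.2809 = 0.7191 → 71.91%.

71.9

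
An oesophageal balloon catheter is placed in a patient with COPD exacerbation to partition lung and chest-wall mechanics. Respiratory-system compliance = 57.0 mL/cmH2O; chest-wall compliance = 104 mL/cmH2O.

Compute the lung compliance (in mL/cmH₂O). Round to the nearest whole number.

1/CL = 1/Crs − 1/Ccw.
1/CL = 1/57.0 − 1/104 = 0.007928.
CL = 126.14 mL/cmH2O.

126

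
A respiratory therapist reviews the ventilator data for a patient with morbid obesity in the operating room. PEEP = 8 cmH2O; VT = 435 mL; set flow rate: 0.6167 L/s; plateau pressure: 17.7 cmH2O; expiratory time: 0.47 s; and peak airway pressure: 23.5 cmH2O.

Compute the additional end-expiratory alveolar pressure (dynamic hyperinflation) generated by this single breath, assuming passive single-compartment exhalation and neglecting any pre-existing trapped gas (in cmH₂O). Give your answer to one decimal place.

3.2

R = (PIP − Pplat)/V̇ = (23.5 − 17.7) / 0.6167 = 5.8/0.6167 = 9.405 cmH2O·s/L.
C = Vt/(Pplat − PEEP) = 435.0 / (17.7 − 8) = 435.0/9.7 = 44.845 mL/cmH2O.
τ = R × C = 9.405 × 0.04485 L/cmH2O = 0.4218 s.
Fraction remaining = e^(−Te/τ) = e^(−0.47/0.4218) = 0.3282; trapped volume = 435.0 × 0.3282 = 142.77 mL.
Additional alveolar pressure from trapping ≈ V_trapped / C = 142.77 / 44.845 = 3.184 cmH2O.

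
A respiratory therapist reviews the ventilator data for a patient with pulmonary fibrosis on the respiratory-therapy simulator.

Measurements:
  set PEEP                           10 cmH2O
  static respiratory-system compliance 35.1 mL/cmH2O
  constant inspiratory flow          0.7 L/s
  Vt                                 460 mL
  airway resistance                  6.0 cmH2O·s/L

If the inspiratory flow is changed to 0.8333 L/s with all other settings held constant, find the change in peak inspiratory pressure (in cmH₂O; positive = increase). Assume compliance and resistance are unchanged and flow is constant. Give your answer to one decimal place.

PIP = Vt/C + R·V̇ + PEEP (constant-flow equation of motion).
Only the resistive term changes: ΔPIP = R × ΔV̇ = 6.0 × (0.8333 − 0.7) = 6.0 × 0.1333 = 0.7998 cmH2O.

0.8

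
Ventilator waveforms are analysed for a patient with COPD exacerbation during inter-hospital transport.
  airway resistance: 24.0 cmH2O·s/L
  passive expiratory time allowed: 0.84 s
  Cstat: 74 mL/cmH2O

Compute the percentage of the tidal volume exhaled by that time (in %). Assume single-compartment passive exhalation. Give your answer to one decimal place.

τ = R × C = 24.0 × 74 mL/cmH2O = 24.0 × 0.074 L/cmH2O = 1.776 s.
Passive exhalation: V(t)/V₀ = e^(−t/τ) = e^(−0.84/1.776) = 0.6231.
Fraction exhaled = 1 − 0.6231 = 0.3769 → 37.69%.

37.7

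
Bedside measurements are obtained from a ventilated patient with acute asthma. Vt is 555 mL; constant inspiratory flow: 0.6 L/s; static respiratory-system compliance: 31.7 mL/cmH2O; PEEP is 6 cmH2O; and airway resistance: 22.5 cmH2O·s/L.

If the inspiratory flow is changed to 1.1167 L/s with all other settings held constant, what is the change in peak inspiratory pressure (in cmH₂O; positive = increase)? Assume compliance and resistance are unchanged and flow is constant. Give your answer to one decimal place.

11.6

PIP = Vt/C + R·V̇ + PEEP (constant-flow equation of motion).
Only the resistive term changes: ΔPIP = R × ΔV̇ = 22.5 × (1.1167 − 0.6) = 22.5 × 0.5167 = 11.626 cmH2O.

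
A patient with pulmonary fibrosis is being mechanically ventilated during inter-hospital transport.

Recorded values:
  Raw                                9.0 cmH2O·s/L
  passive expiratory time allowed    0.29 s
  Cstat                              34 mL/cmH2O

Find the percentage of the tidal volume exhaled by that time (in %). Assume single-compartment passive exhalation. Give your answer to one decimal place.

61.2

τ = R × C = 9.0 × 34 mL/cmH2O = 9.0 × 0.034 L/cmH2O = 0.306 s.
Passive exhalation: V(t)/V₀ = e^(−t/τ) = e^(−0.29/0.306) = 0.3876.
Fraction exhaled = 1 − 0.3876 = 0.6124 → 61.24%.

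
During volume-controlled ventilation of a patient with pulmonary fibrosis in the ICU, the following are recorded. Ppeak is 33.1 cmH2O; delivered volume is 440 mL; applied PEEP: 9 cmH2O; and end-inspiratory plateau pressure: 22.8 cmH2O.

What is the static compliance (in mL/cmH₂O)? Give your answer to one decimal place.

31.9

Cstat = Vt / (Pplat − PEEP) = 440 / (22.8 − 9) = 440 / 13.8 = 31.884 mL/cmH2O.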